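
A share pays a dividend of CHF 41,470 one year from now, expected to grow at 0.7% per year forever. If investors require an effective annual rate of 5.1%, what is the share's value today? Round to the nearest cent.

CHF 942,500.00

PV = PMT / (i − g) = 41470 / (0.051 − 0.007) = 41470 / 0.044000 = 942,500.0000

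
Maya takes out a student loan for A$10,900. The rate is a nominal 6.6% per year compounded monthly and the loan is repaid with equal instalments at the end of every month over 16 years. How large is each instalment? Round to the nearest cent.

A$92.07

i = 0.066/12 = 0.0055 per month; n = 16·12 = 192.
Annuity-PV factor = 118.390488; PMT = 10900 / 118.390488 = 92.0682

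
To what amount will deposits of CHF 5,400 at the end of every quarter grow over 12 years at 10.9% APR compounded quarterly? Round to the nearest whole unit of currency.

CHF 522,084

With 4 periods per year: i = 0.02725, n = 48.
FV = 5400 × [(1+0.02725)^48 − 1] / 0.02725 = 5400 × 96.682131 = 522,083.5076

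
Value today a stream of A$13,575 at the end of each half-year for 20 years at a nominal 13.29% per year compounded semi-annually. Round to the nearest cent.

A$188,706.88

With 2 periods per year: i = 0.06645, n = 40.
PV = 13575 × [1 − (1+0.06645)^(−40)] / 0.06645 = 13575 × 13.901059 = 188,706.8777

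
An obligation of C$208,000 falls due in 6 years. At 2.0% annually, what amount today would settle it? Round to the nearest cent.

Discount factor = (1+0.02)^(−6) = 0.887971; PV = 208,000 × 0.887971 = 184,698.0475

C$184,698.05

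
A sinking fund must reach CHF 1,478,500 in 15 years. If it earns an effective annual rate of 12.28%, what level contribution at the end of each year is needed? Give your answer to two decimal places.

CHF 38,774.48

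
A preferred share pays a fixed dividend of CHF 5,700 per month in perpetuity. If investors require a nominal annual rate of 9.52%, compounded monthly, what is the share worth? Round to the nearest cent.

CHF 718,487.39

Periodic rate i = 0.0952/12 = 0.00793333.
PV = PMT / i = 5700 / 0.00793333 = 718,487.3950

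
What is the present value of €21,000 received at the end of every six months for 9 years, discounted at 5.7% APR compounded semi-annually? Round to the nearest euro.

Periodic rate i = 0.057/2 = 0.0285; n = 9 × 2 = 18 periods.
PV = 21000 × [1 − (1+0.0285)^(−18)] / 0.0285 = 21000 × 13.929563 = 292,520.8328

€292,521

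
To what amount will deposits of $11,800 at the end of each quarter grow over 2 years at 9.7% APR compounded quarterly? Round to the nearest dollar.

Periodic rate i = 0.097/4 = 0.02425; n = 2 × 4 = 8 periods.
FV = PMT · [(1+i)^n − 1] / i = 11800 · 8.712949 = 102,812.8022

$102,813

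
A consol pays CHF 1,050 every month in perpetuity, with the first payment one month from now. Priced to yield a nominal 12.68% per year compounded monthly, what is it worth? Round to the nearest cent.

CHF 99,369.09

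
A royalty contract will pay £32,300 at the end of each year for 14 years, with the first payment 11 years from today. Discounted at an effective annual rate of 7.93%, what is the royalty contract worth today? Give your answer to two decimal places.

£124,651.92

PV at t=10 (ordinary 14-year annuity): 32300 × a(14|0.0793) = 32300 × 8.277863 = 267,374.9685
Discount back 10 years: 267,374.9685 × (1+0.0793)^(−10) = 267,374.9685 × 0.466206 = 124,651.9210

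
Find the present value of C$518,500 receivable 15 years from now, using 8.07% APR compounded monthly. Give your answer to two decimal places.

With 12 periods per year: i = 0.006725, n = 180.
PV = 518,500 / (1 + 0.006725)^180 = 518,500 / 3.341594 = 155,165.4826

C$155,165.48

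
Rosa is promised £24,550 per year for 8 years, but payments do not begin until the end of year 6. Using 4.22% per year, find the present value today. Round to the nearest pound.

£133,215

PV at t=5 (ordinary 8-year annuity): 24550 × a(8|0.0422) = 24550 × 6.672001 = 163,797.6212
Discount back 5 years: 163,797.6212 × (1+0.0422)^(−5) = 163,797.6212 × 0.813289 = 133,214.7292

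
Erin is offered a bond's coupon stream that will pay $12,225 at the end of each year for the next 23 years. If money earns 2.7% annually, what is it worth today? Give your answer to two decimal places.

Annuity factor a(23|0.027) = 16.968485; PV = 12225 × 16.968485 = 207,439.7324

$207,439.73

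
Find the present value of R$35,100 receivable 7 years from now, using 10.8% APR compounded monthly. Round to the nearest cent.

With 12 periods per year: i = 0.009, n = 84.
PV = FV·(1+i)^(−n) = 35,100 × 0.471131 = 16,536.7116

R$16,536.71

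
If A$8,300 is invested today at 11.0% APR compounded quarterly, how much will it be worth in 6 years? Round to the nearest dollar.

With 4 periods per year: i = 0.0275, n = 24.
FV = PV·(1+i)^n = 8,300 × 1.917626 = 15,916.2967

A$15,916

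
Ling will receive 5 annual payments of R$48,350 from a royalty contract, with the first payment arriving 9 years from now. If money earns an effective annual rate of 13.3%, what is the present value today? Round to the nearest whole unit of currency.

R$62,171

PV at t=8 (ordinary 5-year annuity): 48350 × a(5|0.133) = 48350 × 3.491638 = 168,820.6821
PV₀ = 168,820.6821 / (1+0.133)^8 = 168,820.6821 / 2.715434 = 62,170.7880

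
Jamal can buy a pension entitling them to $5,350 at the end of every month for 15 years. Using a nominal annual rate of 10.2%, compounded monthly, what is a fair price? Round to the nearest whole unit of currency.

$492,238

Periodic rate i = 0.102/12 = 0.0085; n = 15 × 12 = 180 periods.
Annuity factor a(180|0.0085) = 92.007024; PV = 5350 × 92.007024 = 492,237.5769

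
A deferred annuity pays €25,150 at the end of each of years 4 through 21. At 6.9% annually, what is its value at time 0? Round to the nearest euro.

€208,595

Value one period before first payment (t=3): 25150 × [1 − (1+0.069)^(−18)] / 0.069 = 25150 × 10.132094 = 254,822.1573
PV₀ = 254,822.1573 / (1+0.069)^3 = 254,822.1573 / 1.221612 = 208,595.0856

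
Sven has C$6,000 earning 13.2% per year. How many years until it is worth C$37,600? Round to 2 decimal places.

14.80 years

(1+i)^n = 37600/6000 = 6.26667, so n = ln 6.26667 / ln 1.132 = 14.8020 years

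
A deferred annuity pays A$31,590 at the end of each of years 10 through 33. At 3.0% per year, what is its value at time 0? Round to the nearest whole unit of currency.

PV at t=9 (ordinary 24-year annuity): 31590 × a(24|0.03) = 31590 × 16.935542 = 534,993.7756
Discount back 9 years: 534,993.7756 × (1+0.03)^(−9) = 534,993.7756 × 0.766417 = 410,028.1813

A$410,028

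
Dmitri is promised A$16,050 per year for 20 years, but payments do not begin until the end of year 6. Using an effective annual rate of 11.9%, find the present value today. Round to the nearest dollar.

Value one period before first payment (t=5): 16050 × [1 − (1+0.119)^(−20)] / 0.119 = 16050 × 7.516509 = 120,639.9698
PV₀ = 120,639.9698 / (1+0.119)^5 = 120,639.9698 / 1.754488 = 68,760.7788

A$68,761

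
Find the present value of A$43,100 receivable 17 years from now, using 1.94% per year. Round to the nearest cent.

A$31,089.85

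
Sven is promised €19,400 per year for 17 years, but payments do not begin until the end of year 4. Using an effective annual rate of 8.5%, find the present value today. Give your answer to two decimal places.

PV at t=3 (ordinary 17-year annuity): 19400 × a(17|0.085) = 19400 × 8.825192 = 171,208.7235
Discount back 3 years: 171,208.7235 × (1+0.085)^(−3) = 171,208.7235 × 0.782908 = 134,040.6962

€134,040.70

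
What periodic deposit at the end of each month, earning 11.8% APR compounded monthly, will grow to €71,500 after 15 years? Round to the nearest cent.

€145.86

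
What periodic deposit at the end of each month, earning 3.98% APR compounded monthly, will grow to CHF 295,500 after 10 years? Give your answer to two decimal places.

Periodic rate i = 0.0398/12 = 0.00331667; n = 10 × 12 = 120 periods.
FV-annuity factor = 147.094631; PMT = 295500 / 147.094631 = 2,008.9109

CHF 2,008.91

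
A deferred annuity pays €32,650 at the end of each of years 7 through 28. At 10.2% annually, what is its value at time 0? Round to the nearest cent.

€157,632.44

Value one period before first payment (t=6): 32650 × [1 − (1+0.102)^(−22)] / 0.102 = 32650 × 8.646731 = 282,315.7790
Discount back 6 years: 282,315.7790 × (1+0.102)^(−6) = 282,315.7790 × 0.558355 = 157,632.4353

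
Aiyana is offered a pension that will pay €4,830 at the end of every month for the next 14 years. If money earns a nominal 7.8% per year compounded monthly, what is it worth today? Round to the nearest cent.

€492,858.74

Periodic rate i = 0.078/12 = 0.0065; n = 14 × 12 = 168 periods.
PV = PMT · [1 − (1+i)^(−n)] / i = 4830 · 102.041147 = 492,858.7411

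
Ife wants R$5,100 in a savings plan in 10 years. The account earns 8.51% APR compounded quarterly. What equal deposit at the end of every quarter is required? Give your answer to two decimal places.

i = 0.0851/4 = 0.021275 per quarter; n = 10·4 = 40.
FV-annuity factor = 62.099920; PMT = 5100 / 62.099920 = 82.1257

R$82.13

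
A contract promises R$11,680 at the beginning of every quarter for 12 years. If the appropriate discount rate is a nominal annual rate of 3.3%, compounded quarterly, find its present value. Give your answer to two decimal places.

Periodic rate i = 0.033/4 = 0.00825; n = 12 × 4 = 48 periods.
PV = 11680 × [1 − (1+0.00825)^(−48)] / 0.00825 × (1+i) = 11680 × 39.828816 = 465,200.5760
(Beginning-of-period payments → annuity-due factor ×(1+i).)

R$465,200.58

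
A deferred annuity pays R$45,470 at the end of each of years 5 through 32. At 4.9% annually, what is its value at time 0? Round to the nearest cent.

Value one period before first payment (t=4): 45470 × [1 − (1+0.049)^(−28)] / 0.049 = 45470 × 15.061409 = 684,842.2527
Discount back 4 years: 684,842.2527 × (1+0.049)^(−4) = 684,842.2527 × 0.825844 = 565,572.9036

R$565,572.90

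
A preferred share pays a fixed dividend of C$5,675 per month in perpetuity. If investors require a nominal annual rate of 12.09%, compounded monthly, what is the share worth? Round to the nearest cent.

Periodic rate i = 0.1209/12 = 0.010075.
PV = C/r = 5675/0.010075 = 563,275.4342

C$563,275.43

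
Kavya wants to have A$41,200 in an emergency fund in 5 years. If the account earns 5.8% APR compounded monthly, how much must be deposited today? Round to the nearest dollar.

Periodic rate i = 0.058/12 = 0.00483333; n = 5 × 12 = 60 periods.
PV = 41,200 / (1 + 0.00483333)^60 = 41,200 / 1.335494 = 30,850.0028

A$30,850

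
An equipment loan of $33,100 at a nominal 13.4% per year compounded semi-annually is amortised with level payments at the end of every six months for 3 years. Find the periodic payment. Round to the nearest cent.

Periodic rate i = 0.134/2 = 0.067; n = 3 × 2 = 6 periods.
PMT = 33100 / ( [1 − (1+0.067)^(−6)] / 0.067 ) = 33100 / 4.811007 = 6,880.0568

$6,880.06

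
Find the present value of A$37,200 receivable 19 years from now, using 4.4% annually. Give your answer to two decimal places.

Discount factor = (1+0.044)^(−19) = 0.441256; PV = 37,200 × 0.441256 = 16,414.7195

A$16,414.72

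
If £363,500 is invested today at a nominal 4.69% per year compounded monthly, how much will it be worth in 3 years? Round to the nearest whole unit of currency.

£418,303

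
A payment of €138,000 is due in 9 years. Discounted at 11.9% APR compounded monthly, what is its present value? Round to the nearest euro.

Periodic rate i = 0.119/12 = 0.00991667; n = 9 × 12 = 108 periods.
PV = FV·(1+i)^(−n) = 138,000 × 0.344478 = 47,537.9915

€47,538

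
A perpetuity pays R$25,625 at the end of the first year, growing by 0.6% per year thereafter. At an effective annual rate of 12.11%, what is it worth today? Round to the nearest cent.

R$222,632.49

PV = D₁/(r − g) = 25625/(0.1211 − 0.006) = 222,632.4935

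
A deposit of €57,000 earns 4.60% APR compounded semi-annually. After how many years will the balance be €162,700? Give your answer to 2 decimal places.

Periodic rate i = 0.046/2 = 0.023.
(1+i)^n = 162700/57000 = 2.85439, so n = ln 2.85439 / ln 1.023 = 46.1249 half-years
= 46.1249/2 years

23.06 years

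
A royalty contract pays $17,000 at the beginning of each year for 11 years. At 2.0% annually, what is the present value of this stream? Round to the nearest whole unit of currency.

PV = 17000 × [1 − (1+0.02)^(−11)] / 0.02 × (1+i) = 17000 × 9.982585 = 169,703.9451
(Beginning-of-period payments → annuity-due factor ×(1+i).)

$169,704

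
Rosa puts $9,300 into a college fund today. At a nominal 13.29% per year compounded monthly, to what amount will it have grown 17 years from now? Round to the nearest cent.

$87,961.14

With 12 periods per year: i = 0.011075, n = 204.
FV = 9,300 × (1 + 0.011075)^204 = 87,961.1410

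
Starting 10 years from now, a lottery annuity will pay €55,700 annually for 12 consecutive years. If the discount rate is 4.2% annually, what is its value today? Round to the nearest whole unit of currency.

€356,827

Value one period before first payment (t=9): 55700 × [1 − (1+0.042)^(−12)] / 0.042 = 55700 × 9.277099 = 516,734.4191
Discount back 9 years: 516,734.4191 × (1+0.042)^(−9) = 516,734.4191 × 0.690543 = 356,827.1734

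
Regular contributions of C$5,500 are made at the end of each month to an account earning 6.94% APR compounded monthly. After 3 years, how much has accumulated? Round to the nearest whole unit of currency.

C$219,418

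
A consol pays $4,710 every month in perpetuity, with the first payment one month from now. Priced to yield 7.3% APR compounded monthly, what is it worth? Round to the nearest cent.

$774,246.58

Periodic rate i = 0.073/12 = 0.00608333.
PV = PMT / i = 4710 / 0.00608333 = 774,246.5753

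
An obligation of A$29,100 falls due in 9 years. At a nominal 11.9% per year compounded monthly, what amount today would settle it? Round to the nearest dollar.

Periodic rate i = 0.119/12 = 0.00991667; n = 9 × 12 = 108 periods.
PV = 29,100 / (1 + 0.00991667)^108 = 29,100 / 2.902941 = 10,024.3156

A$10,024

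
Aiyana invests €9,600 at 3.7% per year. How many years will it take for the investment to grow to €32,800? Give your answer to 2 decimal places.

n = ln(32800/9600) / ln(1+0.037) = ln(3.41667) / 0.036332 = 33.8178 years

33.82 years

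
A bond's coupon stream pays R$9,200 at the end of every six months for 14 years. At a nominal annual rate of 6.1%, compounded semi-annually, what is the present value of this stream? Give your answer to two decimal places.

Periodic rate i = 0.061/2 = 0.0305; n = 14 × 2 = 28 periods.
PV = PMT · [1 − (1+i)^(−n)] / i = 9200 · 18.649917 = 171,579.2403

R$171,579.24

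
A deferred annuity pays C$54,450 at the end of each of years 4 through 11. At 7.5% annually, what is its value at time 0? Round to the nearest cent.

C$256,726.22

PV at t=3 (ordinary 8-year annuity): 54450 × a(8|0.075) = 54450 × 5.857304 = 318,930.1786
Discount back 3 years: 318,930.1786 × (1+0.075)^(−3) = 318,930.1786 × 0.804961 = 256,726.2182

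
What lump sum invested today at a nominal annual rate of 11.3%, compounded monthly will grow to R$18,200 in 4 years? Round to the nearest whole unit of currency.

R$11,606

Periodic rate i = 0.113/12 = 0.00941667; n = 4 × 12 = 48 periods.
PV = 18,200 / (1 + 0.00941667)^48 = 18,200 / 1.568132 = 11,606.1658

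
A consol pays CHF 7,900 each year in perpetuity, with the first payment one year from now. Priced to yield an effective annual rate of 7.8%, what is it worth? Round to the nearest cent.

PV = C/r = 7900/0.078 = 101,282.0513

CHF 101,282.05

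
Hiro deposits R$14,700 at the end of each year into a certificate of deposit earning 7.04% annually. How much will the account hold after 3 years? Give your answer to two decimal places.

FV = PMT · [(1+i)^n − 1] / i = 14700 · 3.216156 = 47,277.4956

R$47,277.50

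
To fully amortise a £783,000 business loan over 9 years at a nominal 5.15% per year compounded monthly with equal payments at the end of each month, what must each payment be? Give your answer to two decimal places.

£9,074.79

Periodic rate i = 0.0515/12 = 0.00429167; n = 9 × 12 = 108 periods.
Annuity-PV factor = 86.282979; PMT = 783000 / 86.282979 = 9,074.7910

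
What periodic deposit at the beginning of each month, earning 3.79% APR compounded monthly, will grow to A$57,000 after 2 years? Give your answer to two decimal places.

A$2,282.66

Periodic rate i = 0.0379/12 = 0.00315833; n = 2 × 12 = 24 periods.
PMT = 57000 / ( [(1+0.00315833)^24 − 1] / 0.00315833 × (1+i) ) = 57000 / 24.970847 = 2,282.6619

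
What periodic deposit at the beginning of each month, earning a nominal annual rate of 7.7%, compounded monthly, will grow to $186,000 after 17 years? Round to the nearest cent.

With 12 periods per year: i = 0.00641667, n = 204.
FV-annuity factor × (1+i) = 421.443168; PMT = 186000 / 421.443168 = 441.3406

$441.34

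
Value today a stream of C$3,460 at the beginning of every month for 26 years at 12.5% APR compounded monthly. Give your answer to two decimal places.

C$322,385.99

With 12 periods per year: i = 0.0104167, n = 312.
PV = PMT · [1 − (1+i)^(−n)] / i × (1+i) = 3460 · 93.175142 = 322,385.9902
(Beginning-of-period payments → annuity-due factor ×(1+i).)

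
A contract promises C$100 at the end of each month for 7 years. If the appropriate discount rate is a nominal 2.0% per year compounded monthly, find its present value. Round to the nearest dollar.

C$7,832

i = 0.02/12 = 0.00166667 per month; n = 7·12 = 84.
Annuity factor a(84|0.00166667) = 78.324268; PV = 100 × 78.324268 = 7,832.4268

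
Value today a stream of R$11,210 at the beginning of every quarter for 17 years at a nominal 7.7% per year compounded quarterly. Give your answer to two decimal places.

Periodic rate i = 0.077/4 = 0.01925; n = 17 × 4 = 68 periods.
Annuity factor a(68|0.01925) × (1+i) = 38.468303; PV = 11210 × 38.468303 = 431,229.6819
(Beginning-of-period payments → annuity-due factor ×(1+i).)

R$431,229.68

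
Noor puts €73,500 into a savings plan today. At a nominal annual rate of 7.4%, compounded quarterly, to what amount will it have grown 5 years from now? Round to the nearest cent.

€106,049.35

With 4 periods per year: i = 0.0185, n = 20.
FV = 73,500 × (1 + 0.0185)^20 = 106,049.3487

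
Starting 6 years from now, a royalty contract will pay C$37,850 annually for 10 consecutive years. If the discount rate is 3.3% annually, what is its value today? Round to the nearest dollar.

C$270,333

Value one period before first payment (t=5): 37850 × [1 − (1+0.033)^(−10)] / 0.033 = 37850 × 8.401077 = 317,980.7716
Discount back 5 years: 317,980.7716 × (1+0.033)^(−5) = 317,980.7716 × 0.850156 = 270,333.1166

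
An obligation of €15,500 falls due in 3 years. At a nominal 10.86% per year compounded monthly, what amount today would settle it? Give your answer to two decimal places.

€11,206.63

With 12 periods per year: i = 0.00905, n = 36.
Discount factor = (1+0.00905)^(−36) = 0.723008; PV = 15,500 × 0.723008 = 11,206.6285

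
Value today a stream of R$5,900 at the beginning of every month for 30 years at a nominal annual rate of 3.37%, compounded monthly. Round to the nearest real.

i = 0.0337/12 = 0.00280833 per month; n = 30·12 = 360.
PV = PMT · [1 − (1+i)^(−n)] / i × (1+i) = 5900 · 226.972409 = 1,339,137.2140
(Beginning-of-period payments → annuity-due factor ×(1+i).)

R$1,339,137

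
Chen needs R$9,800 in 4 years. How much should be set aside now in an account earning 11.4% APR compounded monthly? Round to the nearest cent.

i = 0.114/12 = 0.0095 per month; n = 4·12 = 48.
PV = 9,800 / (1 + 0.0095)^48 = 9,800 / 1.574358 = 6,224.7592

R$6,224.76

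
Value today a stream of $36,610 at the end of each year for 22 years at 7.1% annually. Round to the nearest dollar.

$401,616

PV = PMT · [1 − (1+i)^(−n)] / i = 36610 · 10.970115 = 401,615.9070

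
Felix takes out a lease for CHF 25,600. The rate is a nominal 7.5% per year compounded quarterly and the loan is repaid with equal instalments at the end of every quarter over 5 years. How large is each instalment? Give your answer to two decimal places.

i = 0.075/4 = 0.01875 per quarter; n = 5·4 = 20.
PMT = 25600 / ( [1 − (1+0.01875)^(−20)] / 0.01875 ) = 25600 / 16.550406 = 1,546.7899

CHF 1,546.79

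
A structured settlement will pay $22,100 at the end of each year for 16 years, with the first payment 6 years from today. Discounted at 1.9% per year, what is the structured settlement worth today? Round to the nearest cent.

$275,292.40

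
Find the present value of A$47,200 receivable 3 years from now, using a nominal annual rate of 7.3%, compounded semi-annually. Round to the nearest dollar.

Periodic rate i = 0.073/2 = 0.0365; n = 3 × 2 = 6 periods.
PV = 47,200 / (1 + 0.0365)^6 = 47,200 / 1.239983 = 38,065.0286

A$38,065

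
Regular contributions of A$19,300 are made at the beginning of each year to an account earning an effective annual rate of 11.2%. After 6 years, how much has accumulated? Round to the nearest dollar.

Accumulation factor s(6|0.112) × (1+i) = 8.843642; FV = 19300 × 8.843642 = 170,682.2946
(Beginning-of-period payments → annuity-due factor ×(1+i).)

A$170,682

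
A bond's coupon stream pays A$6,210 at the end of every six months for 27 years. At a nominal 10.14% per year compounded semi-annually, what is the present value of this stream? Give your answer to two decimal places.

With 2 periods per year: i = 0.0507, n = 54.
PV = PMT · [1 − (1+i)^(−n)] / i = 6210 · 18.358841 = 114,008.4039

A$114,008.40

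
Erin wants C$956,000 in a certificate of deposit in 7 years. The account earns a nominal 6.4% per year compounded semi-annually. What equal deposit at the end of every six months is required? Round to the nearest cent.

C$55,197.13

i = 0.064/2 = 0.032 per half-year; n = 7·2 = 14.
FV-annuity factor = 17.319741; PMT = 956000 / 17.319741 = 55,197.1316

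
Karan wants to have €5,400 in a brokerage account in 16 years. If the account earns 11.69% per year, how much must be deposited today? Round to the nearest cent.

€920.80

Discount factor = (1+0.1169)^(−16) = 0.170518; PV = 5,400 × 0.170518 = 920.7996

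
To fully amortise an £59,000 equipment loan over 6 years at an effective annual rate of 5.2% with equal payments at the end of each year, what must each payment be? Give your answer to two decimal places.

PMT = 59000 / ( [1 − (1+0.052)^(−6)] / 0.052 ) = 59000 / 5.043389 = 11,698.4836

£11,698.48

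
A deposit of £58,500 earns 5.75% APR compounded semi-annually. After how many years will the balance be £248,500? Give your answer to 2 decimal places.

Periodic rate i = 0.0575/2 = 0.02875.
n = ln(248500/58500) / ln(1+0.02875) = ln(4.24786) / 0.028344 = 51.0299 half-years
= 51.0299/2 years

25.51 years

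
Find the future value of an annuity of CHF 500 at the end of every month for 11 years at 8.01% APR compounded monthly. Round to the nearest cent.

Periodic rate i = 0.0801/12 = 0.006675; n = 11 × 12 = 132 periods.
Accumulation factor s(132|0.006675) = 210.711228; FV = 500 × 210.711228 = 105,355.6141

CHF 105,355.61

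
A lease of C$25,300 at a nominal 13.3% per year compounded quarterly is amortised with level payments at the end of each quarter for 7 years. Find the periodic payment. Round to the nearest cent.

Periodic rate i = 0.133/4 = 0.03325; n = 7 × 4 = 28 periods.
Annuity-PV factor = 18.039892; PMT = 25300 / 18.039892 = 1,402.4474

C$1,402.45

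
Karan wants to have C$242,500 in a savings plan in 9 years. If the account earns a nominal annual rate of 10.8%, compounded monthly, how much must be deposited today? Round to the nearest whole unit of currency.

C$92,144

i = 0.108/12 = 0.009 per month; n = 9·12 = 108.
PV = 242,500 / (1 + 0.009)^108 = 242,500 / 2.631758 = 92,143.7302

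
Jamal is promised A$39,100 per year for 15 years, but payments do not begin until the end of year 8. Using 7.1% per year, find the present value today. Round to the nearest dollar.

PV at t=7 (ordinary 15-year annuity): 39100 × a(15|0.071) = 39100 × 9.050665 = 353,880.9992
Discount back 7 years: 353,880.9992 × (1+0.071)^(−7) = 353,880.9992 × 0.618691 = 218,942.9417

A$218,943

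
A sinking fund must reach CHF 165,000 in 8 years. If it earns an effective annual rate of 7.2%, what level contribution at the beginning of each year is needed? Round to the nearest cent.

PMT = 165000 / ( [(1+0.072)^8 − 1] / 0.072 × (1+i) ) = 165000 / 11.078039 = 14,894.3328

CHF 14,894.33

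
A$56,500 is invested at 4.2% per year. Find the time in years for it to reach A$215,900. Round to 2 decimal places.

n = ln(215900/56500) / ln(1+0.042) = ln(3.82124) / 0.041142 = 32.5841 years

32.58 years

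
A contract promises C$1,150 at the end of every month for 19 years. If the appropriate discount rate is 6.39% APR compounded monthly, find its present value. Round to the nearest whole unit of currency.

C$151,620

i = 0.0639/12 = 0.005325 per month; n = 19·12 = 228.
PV = 1150 × [1 − (1+0.005325)^(−228)] / 0.005325 = 1150 × 131.843134 = 151,619.6039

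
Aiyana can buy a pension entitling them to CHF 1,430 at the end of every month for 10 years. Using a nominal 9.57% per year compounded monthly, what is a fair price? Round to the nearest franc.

Periodic rate i = 0.0957/12 = 0.007975; n = 10 × 12 = 120 periods.
PV = 1430 × [1 − (1+0.007975)^(−120)] / 0.007975 = 1430 × 77.052810 = 110,185.5187

CHF 110,186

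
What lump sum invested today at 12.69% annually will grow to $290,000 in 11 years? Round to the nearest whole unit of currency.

$77,922

PV = 290,000 / (1 + 0.1269)^11 = 290,000 / 3.721681 = 77,921.7738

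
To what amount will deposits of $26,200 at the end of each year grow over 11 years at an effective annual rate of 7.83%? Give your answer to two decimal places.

$432,177.31

FV = 26200 × [(1+0.0783)^11 − 1] / 0.0783 = 26200 × 16.495317 = 432,177.3136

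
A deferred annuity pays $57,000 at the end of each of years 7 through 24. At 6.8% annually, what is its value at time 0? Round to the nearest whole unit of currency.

PV at t=6 (ordinary 18-year annuity): 57000 × a(18|0.068) = 57000 × 10.205924 = 581,737.6418
PV₀ = 581,737.6418 / (1+0.068)^6 = 581,737.6418 / 1.483978 = 392,012.2603

$392,012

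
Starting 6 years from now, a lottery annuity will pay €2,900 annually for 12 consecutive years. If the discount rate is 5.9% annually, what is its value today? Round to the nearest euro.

Value one period before first payment (t=5): 2900 × [1 − (1+0.059)^(−12)] / 0.059 = 2900 × 8.429999 = 24,446.9959
PV₀ = 24,446.9959 / (1+0.059)^5 = 24,446.9959 / 1.331925 = 18,354.6327

€18,355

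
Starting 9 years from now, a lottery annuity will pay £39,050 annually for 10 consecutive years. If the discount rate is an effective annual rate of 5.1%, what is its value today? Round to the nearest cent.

Value one period before first payment (t=8): 39050 × [1 − (1+0.051)^(−10)] / 0.051 = 39050 × 7.684373 = 300,074.7707
PV₀ = 300,074.7707 / (1+0.051)^8 = 300,074.7707 / 1.488750 = 201,561.5803

£201,561.58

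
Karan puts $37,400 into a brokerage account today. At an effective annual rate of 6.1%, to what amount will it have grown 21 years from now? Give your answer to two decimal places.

$129,686.47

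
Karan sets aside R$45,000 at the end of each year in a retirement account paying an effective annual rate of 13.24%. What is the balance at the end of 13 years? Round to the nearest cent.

R$1,371,407.32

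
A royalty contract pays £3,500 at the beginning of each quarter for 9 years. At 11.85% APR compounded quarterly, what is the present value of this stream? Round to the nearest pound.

Periodic rate i = 0.1185/4 = 0.029625; n = 9 × 4 = 36 periods.
Annuity factor a(36|0.029625) × (1+i) = 22.605341; PV = 3500 × 22.605341 = 79,118.6951
(Beginning-of-period payments → annuity-due factor ×(1+i).)

£79,119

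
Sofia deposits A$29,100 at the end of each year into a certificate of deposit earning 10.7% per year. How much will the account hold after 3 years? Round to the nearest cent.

FV = PMT · [(1+i)^n − 1] / i = 29100 · 3.332449 = 96,974.2659

A$96,974.27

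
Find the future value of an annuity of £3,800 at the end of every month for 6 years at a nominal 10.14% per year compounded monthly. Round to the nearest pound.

With 12 periods per year: i = 0.00845, n = 72.
FV = 3800 × [(1+0.00845)^72 − 1] / 0.00845 = 3800 × 98.556006 = 374,512.8241

£374,513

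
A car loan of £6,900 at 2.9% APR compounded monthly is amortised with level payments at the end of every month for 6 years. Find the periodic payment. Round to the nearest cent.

Periodic rate i = 0.029/12 = 0.00241667; n = 6 × 12 = 72 periods.
Annuity-PV factor = 66.011046; PMT = 6900 / 66.011046 = 104.5280

£104.53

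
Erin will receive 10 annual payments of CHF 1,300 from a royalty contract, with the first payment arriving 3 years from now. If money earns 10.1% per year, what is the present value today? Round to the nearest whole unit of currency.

CHF 6,561

PV at t=2 (ordinary 10-year annuity): 1300 × a(10|0.101) = 1300 × 6.118259 = 7,953.7371
Discount back 2 years: 7,953.7371 × (1+0.101)^(−2) = 7,953.7371 × 0.824946 = 6,561.4012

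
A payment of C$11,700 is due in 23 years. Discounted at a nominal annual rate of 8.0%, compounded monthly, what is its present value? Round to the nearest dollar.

With 12 periods per year: i = 0.00666667, n = 276.
PV = 11,700 / (1 + 0.00666667)^276 = 11,700 / 6.258207 = 1,869.5449

C$1,870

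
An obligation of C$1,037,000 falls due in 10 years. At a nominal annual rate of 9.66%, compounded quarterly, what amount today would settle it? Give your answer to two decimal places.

i = 0.0966/4 = 0.02415 per quarter; n = 10·4 = 40.
PV = 1,037,000 / (1 + 0.02415)^40 = 1,037,000 / 2.597424 = 399,241.7797

C$399,241.78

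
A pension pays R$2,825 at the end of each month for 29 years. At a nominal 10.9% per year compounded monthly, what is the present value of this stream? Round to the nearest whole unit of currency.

i = 0.109/12 = 0.00908333 per month; n = 29·12 = 348.
PV = 2825 × [1 − (1+0.00908333)^(−348)] / 0.00908333 = 2825 × 105.358626 = 297,638.1196

R$297,638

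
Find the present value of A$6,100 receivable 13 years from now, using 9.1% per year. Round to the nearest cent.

A$1,966.11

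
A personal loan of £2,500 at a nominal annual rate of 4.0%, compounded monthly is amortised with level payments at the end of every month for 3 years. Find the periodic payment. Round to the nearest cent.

£73.81

With 12 periods per year: i = 0.00333333, n = 36.
Annuity-PV factor = 33.870766; PMT = 2500 / 33.870766 = 73.8100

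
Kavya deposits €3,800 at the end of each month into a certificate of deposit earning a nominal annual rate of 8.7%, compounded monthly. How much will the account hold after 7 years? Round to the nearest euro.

€437,423

i = 0.087/12 = 0.00725 per month; n = 7·12 = 84.
FV = 3800 × [(1+0.00725)^84 − 1] / 0.00725 = 3800 × 115.111298 = 437,422.9332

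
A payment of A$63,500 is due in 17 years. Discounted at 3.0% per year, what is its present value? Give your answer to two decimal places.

A$38,418.54

Discount factor = (1+0.03)^(−17) = 0.605016; PV = 63,500 × 0.605016 = 38,418.5443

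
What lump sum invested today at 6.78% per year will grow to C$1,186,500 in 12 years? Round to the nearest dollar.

C$539,994

Discount factor = (1+0.0678)^(−12) = 0.455115; PV = 1,186,500 × 0.455115 = 539,993.7637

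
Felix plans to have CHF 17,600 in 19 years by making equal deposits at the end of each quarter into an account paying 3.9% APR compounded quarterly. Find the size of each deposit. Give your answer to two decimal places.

CHF 157.36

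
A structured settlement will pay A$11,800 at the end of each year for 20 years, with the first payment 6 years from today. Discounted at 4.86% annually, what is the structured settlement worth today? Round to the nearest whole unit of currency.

A$117,381

Value one period before first payment (t=5): 11800 × [1 − (1+0.0486)^(−20)] / 0.0486 = 11800 × 12.611482 = 148,815.4910
Discount back 5 years: 148,815.4910 × (1+0.0486)^(−5) = 148,815.4910 × 0.788771 = 117,381.2891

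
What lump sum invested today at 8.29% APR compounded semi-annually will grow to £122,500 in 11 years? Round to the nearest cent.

£50,129.20

i = 0.0829/2 = 0.04145 per half-year; n = 11·2 = 22.
Discount factor = (1+0.04145)^(−22) = 0.409218; PV = 122,500 × 0.409218 = 50,129.1977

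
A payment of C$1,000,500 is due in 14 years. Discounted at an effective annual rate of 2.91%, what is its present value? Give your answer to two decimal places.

PV = 1,000,500 / (1 + 0.0291)^14 = 1,000,500 / 1.494191 = 669,593.1439

C$669,593.14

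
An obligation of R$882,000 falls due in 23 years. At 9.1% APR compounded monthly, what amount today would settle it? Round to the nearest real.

R$109,627

Periodic rate i = 0.091/12 = 0.00758333; n = 23 × 12 = 276 periods.
Discount factor = (1+0.00758333)^(−276) = 0.124294; PV = 882,000 × 0.124294 = 109,627.4852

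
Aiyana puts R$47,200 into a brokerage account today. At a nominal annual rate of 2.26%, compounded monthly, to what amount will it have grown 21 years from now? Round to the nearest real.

R$75,834

With 12 periods per year: i = 0.00188333, n = 252.
FV = PV·(1+i)^n = 47,200 × 1.606654 = 75,834.0604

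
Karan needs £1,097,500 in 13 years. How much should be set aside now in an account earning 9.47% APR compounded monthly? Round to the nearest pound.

£321,991

i = 0.0947/12 = 0.00789167 per month; n = 13·12 = 156.
Discount factor = (1+0.00789167)^(−156) = 0.293386; PV = 1,097,500 × 0.293386 = 321,990.6326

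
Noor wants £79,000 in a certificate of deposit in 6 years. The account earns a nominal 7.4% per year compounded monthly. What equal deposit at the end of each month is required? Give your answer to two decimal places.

£874.93

With 12 periods per year: i = 0.00616667, n = 72.
FV-annuity factor = 90.292945; PMT = 79000 / 90.292945 = 874.9299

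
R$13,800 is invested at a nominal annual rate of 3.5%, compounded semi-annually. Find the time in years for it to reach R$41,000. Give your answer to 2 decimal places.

Periodic rate i = 0.035/2 = 0.0175.
(1+i)^n = 41000/13800 = 2.97101, so n = ln 2.97101 / ln 1.0175 = 62.7659 half-years
= 62.7659/2 years

31.38 years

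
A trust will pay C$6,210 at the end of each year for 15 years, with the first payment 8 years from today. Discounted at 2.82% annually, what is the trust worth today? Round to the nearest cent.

C$61,822.87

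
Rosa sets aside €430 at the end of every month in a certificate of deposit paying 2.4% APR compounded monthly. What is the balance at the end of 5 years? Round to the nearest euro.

€27,383

With 12 periods per year: i = 0.002, n = 60.
FV = PMT · [(1+i)^n − 1] / i = 430 · 63.680870 = 27,382.7741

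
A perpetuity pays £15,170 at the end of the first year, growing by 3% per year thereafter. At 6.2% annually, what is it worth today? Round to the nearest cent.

£474,062.50

PV = D₁/(r − g) = 15170/(0.062 − 0.03) = 474,062.5000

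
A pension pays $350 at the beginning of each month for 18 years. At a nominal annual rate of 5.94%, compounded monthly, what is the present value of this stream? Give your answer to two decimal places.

i = 0.0594/12 = 0.00495 per month; n = 18·12 = 216.
PV = PMT · [1 − (1+i)^(−n)] / i × (1+i) = 350 · 133.142747 = 46,599.9616
Payments are at the start of each period, so multiply by (1+i).

$46,599.96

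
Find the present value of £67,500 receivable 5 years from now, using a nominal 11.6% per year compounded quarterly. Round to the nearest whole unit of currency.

£38,106

i = 0.116/4 = 0.029 per quarter; n = 5·4 = 20.
PV = FV·(1+i)^(−n) = 67,500 × 0.564537 = 38,106.2557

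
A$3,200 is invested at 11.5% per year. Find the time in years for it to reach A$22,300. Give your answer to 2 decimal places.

n = ln(22300/3200) / ln(1+0.115) = ln(6.96875) / 0.108854 = 17.8352 years

17.84 years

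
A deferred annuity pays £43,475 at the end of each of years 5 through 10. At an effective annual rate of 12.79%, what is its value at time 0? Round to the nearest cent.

£108,017.80

Value one period before first payment (t=4): 43475 × [1 − (1+0.1279)^(−6)] / 0.1279 = 43475 × 4.021038 = 174,814.6062
Discount back 4 years: 174,814.6062 × (1+0.1279)^(−4) = 174,814.6062 × 0.617899 = 108,017.8005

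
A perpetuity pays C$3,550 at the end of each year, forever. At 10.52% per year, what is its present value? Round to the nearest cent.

PV = C/r = 3550/0.1052 = 33,745.2471

C$33,745.25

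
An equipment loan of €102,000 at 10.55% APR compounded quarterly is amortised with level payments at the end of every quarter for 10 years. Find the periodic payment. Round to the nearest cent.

i = 0.1055/4 = 0.026375 per quarter; n = 10·4 = 40.
Annuity-PV factor = 24.531339; PMT = 102000 / 24.531339 = 4,157.9467

€4,157.95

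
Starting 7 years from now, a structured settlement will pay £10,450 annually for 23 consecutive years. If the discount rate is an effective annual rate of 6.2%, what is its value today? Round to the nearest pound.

£88,032

PV at t=6 (ordinary 23-year annuity): 10450 × a(23|0.062) = 10450 × 12.085653 = 126,295.0791
Discount back 6 years: 126,295.0791 × (1+0.062)^(−6) = 126,295.0791 × 0.697032 = 88,031.7486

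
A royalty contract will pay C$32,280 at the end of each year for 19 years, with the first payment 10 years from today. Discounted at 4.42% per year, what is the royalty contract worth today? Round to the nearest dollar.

PV at t=9 (ordinary 19-year annuity): 32280 × a(19|0.0442) = 32280 × 12.677537 = 409,230.8913
Discount back 9 years: 409,230.8913 × (1+0.0442)^(−9) = 409,230.8913 × 0.677559 = 277,277.8703

C$277,278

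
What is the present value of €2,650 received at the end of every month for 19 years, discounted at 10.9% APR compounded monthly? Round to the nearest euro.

€254,621

i = 0.109/12 = 0.00908333 per month; n = 19·12 = 228.
Annuity factor a(228|0.00908333) = 96.083257; PV = 2650 × 96.083257 = 254,620.6322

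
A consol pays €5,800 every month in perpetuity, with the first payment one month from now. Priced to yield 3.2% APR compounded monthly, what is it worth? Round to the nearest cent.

€2,175,000.00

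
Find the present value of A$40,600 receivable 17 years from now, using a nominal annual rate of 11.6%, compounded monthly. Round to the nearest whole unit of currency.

A$5,704

i = 0.116/12 = 0.00966667 per month; n = 17·12 = 204.
PV = 40,600 / (1 + 0.00966667)^204 = 40,600 / 7.117309 = 5,704.4035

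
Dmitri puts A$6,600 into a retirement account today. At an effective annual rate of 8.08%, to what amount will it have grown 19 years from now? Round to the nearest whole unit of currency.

A$28,887

6,600 × (1+0.0808)^19 = 6,600 × 4.376847 = 28,887.1915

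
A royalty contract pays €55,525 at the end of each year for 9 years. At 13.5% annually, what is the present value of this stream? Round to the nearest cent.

€279,715.64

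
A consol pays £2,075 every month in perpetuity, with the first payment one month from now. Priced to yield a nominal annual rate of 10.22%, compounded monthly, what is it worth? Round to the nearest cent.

Periodic rate i = 0.1022/12 = 0.00851667.
PV = PMT / i = 2075 / 0.00851667 = 243,639.9217

£243,639.92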